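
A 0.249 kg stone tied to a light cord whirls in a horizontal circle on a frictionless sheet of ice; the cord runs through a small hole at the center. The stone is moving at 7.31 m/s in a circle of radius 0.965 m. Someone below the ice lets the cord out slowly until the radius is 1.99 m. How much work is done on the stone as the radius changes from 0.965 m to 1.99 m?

The only horizontal force on the mass is along the cord (radial), so it exerts no torque about the hole and angular momentum m v r is conserved.
v₂ = v₁ r₁ / r₂ = (7.31)(0.965) / (1.99) = 3.545 m/s.
W = ΔKE = ½m(v₂² − v₁²) = -5.088 J.

W ≈ -5.09 J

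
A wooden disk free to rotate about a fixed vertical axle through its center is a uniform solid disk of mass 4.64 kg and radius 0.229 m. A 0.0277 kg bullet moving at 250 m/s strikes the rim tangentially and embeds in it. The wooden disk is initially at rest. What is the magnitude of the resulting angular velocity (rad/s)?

|ω_f| ≈ 12.9 rad/s

The axle reaction passes through the axle and exerts no torque about it; angular momentum about the axle is conserved through the impact.
I_p = ½(4.64)(0.229)² = 0.1217 kg·m². Taking the sense of the bullet's angular momentum as positive, L_{bullet} = m v R = (0.0277)(250)(0.229) = 1.586 kg·m²/s.
L_i = 0 + 1.586 = 1.586 kg·m²/s.
After sticking, I_f = I_p + m R² = 0.1217 + (0.0277)(0.229)² = 0.1231 kg·m².
ω_f = L_i / I_f = 1.586 / 0.1231 = 12.88 rad/s.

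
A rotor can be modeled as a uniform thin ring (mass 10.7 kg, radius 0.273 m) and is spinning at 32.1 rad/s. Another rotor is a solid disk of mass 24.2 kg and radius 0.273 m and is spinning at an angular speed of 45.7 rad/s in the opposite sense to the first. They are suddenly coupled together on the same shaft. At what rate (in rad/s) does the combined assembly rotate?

No external torque acts about the common axis, so total angular momentum is conserved.
Moments of inertia: I_A = (10.7)(0.273)² = 0.7975 kg·m²; I_B = ½(24.2)(0.273)² = 0.9018 kg·m².
Taking A's sense as positive: L = (0.7975)(32.1) − (0.9018)(45.7) = -15.61 kg·m²·rad/s.
Combined I = 0.7975 + 0.9018 = 1.699 kg·m².
ω_f = L / I = -15.61 / 1.699 = -9.189 rad/s.

|ω_f| ≈ 9.19 rad/s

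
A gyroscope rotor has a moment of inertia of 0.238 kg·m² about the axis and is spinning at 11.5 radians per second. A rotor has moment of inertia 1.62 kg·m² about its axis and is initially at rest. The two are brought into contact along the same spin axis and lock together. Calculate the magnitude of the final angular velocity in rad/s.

|ω_f| ≈ 1.47 rad/s

No external torque acts about the common axis, so total angular momentum is conserved.
Taking A's sense as positive: L = (0.2380)(11.5) = 2.737 kg·m²·rad/s.
Combined I = 0.2380 + 1.620 = 1.858 kg·m².
ω_f = L / I = 2.737 / 1.858 = 1.473 rad/s.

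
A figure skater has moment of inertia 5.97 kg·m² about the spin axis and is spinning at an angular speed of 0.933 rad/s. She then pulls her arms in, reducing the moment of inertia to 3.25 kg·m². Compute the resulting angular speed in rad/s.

With no external torque about the axis, L is conserved: I₁ω₁ = I₂ω₂.
ω₂ = I₁ω₁ / I₂ = (5.970)(0.933 rad/s) / (3.250) = 1.714 rad/s.

ω₂ ≈ 1.71 rad/s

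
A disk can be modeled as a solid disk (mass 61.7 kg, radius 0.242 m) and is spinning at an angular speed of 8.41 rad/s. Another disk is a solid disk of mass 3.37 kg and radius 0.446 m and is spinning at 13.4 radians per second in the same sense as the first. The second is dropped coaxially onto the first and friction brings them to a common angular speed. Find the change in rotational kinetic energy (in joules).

The coupling torques are internal; angular momentum about the shared axis is conserved.
Moments of inertia: I_A = ½(61.7)(0.242)² = 1.807 kg·m²; I_B = ½(3.37)(0.446)² = 0.3352 kg·m².
Taking A's sense as positive: L = (1.807)(8.41) + (0.3352)(13.4) = 19.69 kg·m²·rad/s.
Combined I = 1.807 + 0.3352 = 2.142 kg·m².
ω_f = L / I = 19.69 / 2.142 = 9.191 rad/s.
KE_i = ½ΣIω² = 93.98 J; KE_f = ½(2.142)(9.191)² = 90.46 J.

ΔKE ≈ -3.52 J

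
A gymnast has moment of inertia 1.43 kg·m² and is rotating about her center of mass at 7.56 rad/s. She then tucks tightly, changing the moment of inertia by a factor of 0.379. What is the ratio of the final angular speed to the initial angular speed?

With no external torque about the axis, L is conserved: I₁ω₁ = I₂ω₂.
I₂ = 0.379 × 1.43 = 0.5420 kg·m².
ω₂/ω₁ = I₁/I₂ = 1.430 / 0.5420 = 2.639.

ω₂/ω₁ ≈ 2.64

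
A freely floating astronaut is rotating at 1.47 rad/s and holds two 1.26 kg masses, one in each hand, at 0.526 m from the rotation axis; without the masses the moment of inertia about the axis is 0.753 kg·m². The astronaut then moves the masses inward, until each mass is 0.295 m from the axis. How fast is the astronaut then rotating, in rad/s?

ω₂ ≈ 2.19 rad/s

Angular momentum about the spin axis is conserved since the torque about it is zero.
I₁ = 0.753 + 2(1.26)(0.526)² = 1.450 kg·m²; I₂ = 0.753 + 2(1.26)(0.295)² = 0.9723 kg·m².
ω₂ = I₁ω₁ / I₂ = (1.450)(1.47 rad/s) / (0.9723) = 2.193 rad/s.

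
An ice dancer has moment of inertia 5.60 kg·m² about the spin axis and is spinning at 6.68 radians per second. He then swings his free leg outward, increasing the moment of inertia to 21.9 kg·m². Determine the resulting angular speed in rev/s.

With no external torque about the axis, L is conserved: I₁ω₁ = I₂ω₂.
ω₂ = I₁ω₁ / I₂ = (5.600)(6.68 rad/s) / (21.90) = 1.708 rad/s = 0.2719 rev/s.

ω₂ ≈ 0.272 rev/s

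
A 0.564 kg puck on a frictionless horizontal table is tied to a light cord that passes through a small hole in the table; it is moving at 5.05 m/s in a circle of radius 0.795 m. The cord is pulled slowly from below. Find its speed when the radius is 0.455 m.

The only horizontal force on the mass is along the cord (radial), so it exerts no torque about the hole and angular momentum m v r is conserved.
v₂ = v₁ r₁ / r₂ = (5.05)(0.795) / (0.455) = 8.824 m/s.

v₂ ≈ 8.82 m/s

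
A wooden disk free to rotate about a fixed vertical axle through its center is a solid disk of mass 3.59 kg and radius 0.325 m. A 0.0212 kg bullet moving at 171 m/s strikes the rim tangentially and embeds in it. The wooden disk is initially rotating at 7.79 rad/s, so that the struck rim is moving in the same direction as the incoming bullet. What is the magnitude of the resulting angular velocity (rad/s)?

|ω_f| ≈ 13.8 rad/s

About the axle the impulsive forces during the collision are internal, so angular momentum about that axis is conserved.
I_p = ½(3.59)(0.325)² = 0.1896 kg·m². Taking the sense of the bullet's angular momentum as positive, L_{bullet} = m v R = (0.0212)(171)(0.325) = 1.178 kg·m²/s.
L_i = +I_p ω_p + m v R = +(0.1896)(7.79) + 1.178 = 2.655 kg·m²/s.
After sticking, I_f = I_p + m R² = 0.1896 + (0.0212)(0.325)² = 0.1918 kg·m².
ω_f = L_i / I_f = 2.655 / 0.1918 = 13.84 rad/s.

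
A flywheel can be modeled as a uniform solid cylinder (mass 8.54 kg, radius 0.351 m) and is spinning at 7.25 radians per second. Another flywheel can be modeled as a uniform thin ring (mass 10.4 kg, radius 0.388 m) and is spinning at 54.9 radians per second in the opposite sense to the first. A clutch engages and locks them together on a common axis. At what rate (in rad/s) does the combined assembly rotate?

|ω_f| ≈ 39.3 rad/s

The coupling torques are internal; angular momentum about the shared axis is conserved.
Moments of inertia: I_A = ½(8.54)(0.351)² = 0.5261 kg·m²; I_B = (10.4)(0.388)² = 1.566 kg·m².
Taking A's sense as positive: L = (0.5261)(7.25) − (1.566)(54.9) = -82.14 kg·m²·rad/s.
Combined I = 0.5261 + 1.566 = 2.092 kg·m².
ω_f = L / I = -82.14 / 2.092 = -39.27 rad/s.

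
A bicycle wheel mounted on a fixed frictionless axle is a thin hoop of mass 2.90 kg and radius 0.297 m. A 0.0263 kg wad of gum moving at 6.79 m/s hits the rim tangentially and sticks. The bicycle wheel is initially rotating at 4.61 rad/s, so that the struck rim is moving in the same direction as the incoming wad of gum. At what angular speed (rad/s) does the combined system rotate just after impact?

The axle reaction passes through the axle and exerts no torque about it; angular momentum about the axle is conserved through the impact.
I_p = (2.90)(0.297)² = 0.2558 kg·m². Taking the sense of the wad of gum's angular momentum as positive, L_{wad} = m v R = (0.0263)(6.79)(0.297) = 0.05304 kg·m²/s.
L_i = +I_p ω_p + m v R = +(0.2558)(4.61) + 0.05304 = 1.232 kg·m²/s.
After sticking, I_f = I_p + m R² = 0.2558 + (0.0263)(0.297)² = 0.2581 kg·m².
ω_f = L_i / I_f = 1.232 / 0.2581 = 4.774 rad/s.

|ω_f| ≈ 4.77 rad/s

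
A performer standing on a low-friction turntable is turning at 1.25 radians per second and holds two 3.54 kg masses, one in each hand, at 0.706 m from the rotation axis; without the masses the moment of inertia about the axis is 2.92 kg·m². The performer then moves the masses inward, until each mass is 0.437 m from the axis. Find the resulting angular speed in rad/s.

Angular momentum about the spin axis is conserved since the torque about it is zero.
I₁ = 2.92 + 2(3.54)(0.706)² = 6.449 kg·m²; I₂ = 2.92 + 2(3.54)(0.437)² = 4.272 kg·m².
ω₂ = I₁ω₁ / I₂ = (6.449)(1.25 rad/s) / (4.272) = 1.887 rad/s.

ω₂ ≈ 1.89 rad/s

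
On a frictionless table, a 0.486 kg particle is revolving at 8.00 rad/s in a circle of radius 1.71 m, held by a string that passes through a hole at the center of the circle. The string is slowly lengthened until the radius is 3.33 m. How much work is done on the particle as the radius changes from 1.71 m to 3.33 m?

W ≈ -33.5 J

No torque about the axis ⇒ m r₁² ω₁ = m r₂² ω₂.
ω₂ = ω₁ (r₁/r₂)² = (8.00)(1.71/3.33)² = 2.110 rad/s.
W = ΔKE = ½m(v₂² − v₁²) = -33.48 J.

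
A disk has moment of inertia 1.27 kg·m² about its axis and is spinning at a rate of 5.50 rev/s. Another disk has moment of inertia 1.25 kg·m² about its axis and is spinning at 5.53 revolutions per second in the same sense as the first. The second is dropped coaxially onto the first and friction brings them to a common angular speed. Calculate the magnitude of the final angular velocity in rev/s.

No external torque acts about the common axis, so total angular momentum is conserved.
Taking A's sense as positive: L = (1.270)(5.50) + (1.250)(5.53) = 13.90 kg·m²·rev/s.
Combined I = 1.270 + 1.250 = 2.520 kg·m².
ω_f = L / I = 13.90 / 2.520 = 5.515 rev/s.

|ω_f| ≈ 5.51 rev/s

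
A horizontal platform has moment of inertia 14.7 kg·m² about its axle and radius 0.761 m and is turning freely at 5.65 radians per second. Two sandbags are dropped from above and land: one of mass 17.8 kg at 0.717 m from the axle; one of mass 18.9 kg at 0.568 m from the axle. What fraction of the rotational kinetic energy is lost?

fraction ≈ 0.509

No external torque acts about the axle; L_before = L_after.
Added inertia Σmr² = (17.8)(0.717)² + (18.9)(0.568)² = 15.25 kg·m²; I_f = 14.70 + 15.25 = 29.95 kg·m².
ω_f = I_p ω_i / I_f = (14.70)(5.65) / 29.95 = 2.773 rad/s.
KE_i = ½(14.70)(5.650 rad/s)² = 234.6 J; KE_f = ½(29.95)(2.773)² = 115.2 J.
Fraction lost = 0.5092.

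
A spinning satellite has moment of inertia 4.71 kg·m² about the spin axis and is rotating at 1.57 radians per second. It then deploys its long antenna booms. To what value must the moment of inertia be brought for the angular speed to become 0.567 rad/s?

With no external torque about the axis, L is conserved: I₁ω₁ = I₂ω₂.
I₂ = I₁ω₁ / ω₂ = (4.71)(1.57) / (0.567) = 13.04 kg·m².

I₂ ≈ 13.0 kg·m²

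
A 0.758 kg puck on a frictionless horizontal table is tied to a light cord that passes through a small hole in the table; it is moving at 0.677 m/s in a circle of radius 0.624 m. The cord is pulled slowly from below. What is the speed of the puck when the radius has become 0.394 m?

v₂ ≈ 1.07 m/s

Central (radial) force ⇒ zero torque about the center ⇒ m v r is constant.
v₂ = v₁ r₁ / r₂ = (0.677)(0.624) / (0.394) = 1.072 m/s.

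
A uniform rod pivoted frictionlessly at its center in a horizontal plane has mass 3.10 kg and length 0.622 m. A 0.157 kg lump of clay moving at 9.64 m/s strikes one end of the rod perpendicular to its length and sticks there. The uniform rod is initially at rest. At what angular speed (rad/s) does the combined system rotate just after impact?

About the pivot the impulsive forces during the collision are internal, so angular momentum about that axis is conserved.
I_p = (1/12)(3.10)(0.622)² = 0.09995 kg·m². Taking the sense of the lump of clay's angular momentum as positive, L_{lump} = m v R = (0.157)(9.64)(0.622/2) = 0.4707 kg·m²/s.
L_i = 0 + 0.4707 = 0.4707 kg·m²/s.
After sticking, I_f = I_p + m R² = 0.09995 + (0.157)(0.622/2)² = 0.1151 kg·m².
ω_f = L_i / I_f = 0.4707 / 0.1151 = 4.088 rad/s.

|ω_f| ≈ 4.09 rad/s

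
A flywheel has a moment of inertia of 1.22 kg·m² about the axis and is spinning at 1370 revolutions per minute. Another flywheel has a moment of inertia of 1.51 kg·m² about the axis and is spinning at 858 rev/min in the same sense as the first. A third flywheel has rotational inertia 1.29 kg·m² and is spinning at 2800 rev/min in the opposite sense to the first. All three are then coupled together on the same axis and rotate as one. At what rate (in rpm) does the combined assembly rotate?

The coupling torques are internal; angular momentum about the shared axis is conserved.
Taking A's sense as positive: L = (1.220)(1370) + (1.510)(858) − (1.290)(2800) = -645.0 kg·m²·rpm.
Combined I = 1.220 + 1.510 + 1.290 = 4.020 kg·m².
ω_f = L / I = -645.0 / 4.020 = -160.5 rpm.

|ω_f| ≈ 160 rpm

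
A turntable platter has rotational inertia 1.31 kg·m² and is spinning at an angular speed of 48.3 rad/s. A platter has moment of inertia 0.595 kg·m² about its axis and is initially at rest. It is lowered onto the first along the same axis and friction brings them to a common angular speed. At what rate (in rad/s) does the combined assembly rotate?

|ω_f| ≈ 33.2 rad/s

No external torque acts about the common axis, so total angular momentum is conserved.
Taking A's sense as positive: L = (1.310)(48.3) = 63.27 kg·m²·rad/s.
Combined I = 1.310 + 0.5950 = 1.905 kg·m².
ω_f = L / I = 63.27 / 1.905 = 33.21 rad/s.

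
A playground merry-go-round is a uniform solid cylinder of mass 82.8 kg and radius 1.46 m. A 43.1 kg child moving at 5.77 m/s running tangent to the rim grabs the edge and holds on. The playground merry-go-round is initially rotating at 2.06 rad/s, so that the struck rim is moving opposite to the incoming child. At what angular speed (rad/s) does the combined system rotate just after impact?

|ω_f| ≈ 1.01 rad/s

About the axle the impulsive forces during the collision are internal, so angular momentum about that axis is conserved.
I_p = ½(82.8)(1.46)² = 88.25 kg·m². Taking the sense of the child's angular momentum as positive, L_{child} = m v R = (43.1)(5.77)(1.46) = 363.1 kg·m²/s.
L_i = −I_p ω_p + m v R = −(88.25)(2.06) + 363.1 = 181.3 kg·m²/s.
After sticking, I_f = I_p + m R² = 88.25 + (43.1)(1.46)² = 180.1 kg·m².
ω_f = L_i / I_f = 181.3 / 180.1 = 1.007 rad/s.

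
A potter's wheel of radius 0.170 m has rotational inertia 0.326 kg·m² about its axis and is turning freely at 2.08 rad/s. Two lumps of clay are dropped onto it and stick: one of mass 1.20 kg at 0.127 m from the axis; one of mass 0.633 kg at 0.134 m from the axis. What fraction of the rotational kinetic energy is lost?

fraction ≈ 0.0861

No external torque acts about the axis; L_before = L_after.
Added inertia Σmr² = (1.20)(0.127)² + (0.633)(0.134)² = 0.03072 kg·m²; I_f = 0.3260 + 0.03072 = 0.3567 kg·m².
ω_f = I_p ω_i / I_f = (0.3260)(2.08) / 0.3567 = 1.901 rad/s.
KE_i = ½(0.3260)(2.080 rad/s)² = 0.7052 J; KE_f = ½(0.3567)(1.901)² = 0.6445 J.
Fraction lost = 0.08612.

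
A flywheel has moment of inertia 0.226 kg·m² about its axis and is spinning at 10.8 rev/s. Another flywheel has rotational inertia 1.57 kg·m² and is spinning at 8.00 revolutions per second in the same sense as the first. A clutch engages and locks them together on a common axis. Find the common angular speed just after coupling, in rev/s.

|ω_f| ≈ 8.35 rev/s

No external torque acts about the common axis, so total angular momentum is conserved.
Taking A's sense as positive: L = (0.2260)(10.8) + (1.570)(8.00) = 15.00 kg·m²·rev/s.
Combined I = 0.2260 + 1.570 = 1.796 kg·m².
ω_f = L / I = 15.00 / 1.796 = 8.352 rev/s.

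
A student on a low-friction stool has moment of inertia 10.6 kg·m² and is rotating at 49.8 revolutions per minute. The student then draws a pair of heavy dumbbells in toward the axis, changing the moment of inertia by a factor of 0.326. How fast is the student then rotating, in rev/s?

ω₂ ≈ 2.55 rev/s

With no external torque about the axis, L is conserved: I₁ω₁ = I₂ω₂.
I₂ = 0.326 × 10.6 = 3.456 kg·m².
ω₂ = I₁ω₁ / I₂ = (10.60)(49.8 rpm) / (3.456) = 152.8 rpm = 2.546 rev/s.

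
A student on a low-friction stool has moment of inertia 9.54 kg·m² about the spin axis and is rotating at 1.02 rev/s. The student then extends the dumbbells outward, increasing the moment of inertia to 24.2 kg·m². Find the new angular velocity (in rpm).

ω₂ ≈ 24.1 rpm

Angular momentum about the spin axis is conserved since the torque about it is zero.
ω₂ = I₁ω₁ / I₂ = (9.540)(1.02 rev/s) / (24.20) = 0.4021 rev/s = 24.13 rpm.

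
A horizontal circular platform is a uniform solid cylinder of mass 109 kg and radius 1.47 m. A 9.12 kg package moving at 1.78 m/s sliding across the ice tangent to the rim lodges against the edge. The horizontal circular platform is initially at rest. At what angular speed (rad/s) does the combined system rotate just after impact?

About the central axle the impulsive forces during the collision are internal, so angular momentum about that axis is conserved.
I_p = ½(109)(1.47)² = 117.8 kg·m². Taking the sense of the package's angular momentum as positive, L_{package} = m v R = (9.12)(1.78)(1.47) = 23.86 kg·m²/s.
L_i = 0 + 23.86 = 23.86 kg·m²/s.
After sticking, I_f = I_p + m R² = 117.8 + (9.12)(1.47)² = 137.5 kg·m².
ω_f = L_i / I_f = 23.86 / 137.5 = 0.1736 rad/s.

|ω_f| ≈ 0.174 rad/s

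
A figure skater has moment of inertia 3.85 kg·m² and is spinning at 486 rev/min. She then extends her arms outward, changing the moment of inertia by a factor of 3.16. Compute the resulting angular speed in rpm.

No external torque acts about the spin axis, so angular momentum is conserved.
I₂ = 3.16 × 3.85 = 12.17 kg·m².
ω₂ = I₁ω₁ / I₂ = (3.850)(486 rpm) / (12.17) = 153.8 rpm.

ω₂ ≈ 154 rpm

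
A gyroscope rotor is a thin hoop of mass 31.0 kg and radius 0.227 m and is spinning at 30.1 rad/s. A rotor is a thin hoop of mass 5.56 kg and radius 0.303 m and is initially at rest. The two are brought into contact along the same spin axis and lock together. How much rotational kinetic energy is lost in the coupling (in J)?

ΔKE lost ≈ 175 J

No external torque acts about the common axis, so total angular momentum is conserved.
Moments of inertia: I_A = (31.0)(0.227)² = 1.597 kg·m²; I_B = (5.56)(0.303)² = 0.5105 kg·m².
Taking A's sense as positive: L = (1.597)(30.1) = 48.08 kg·m²·rad/s.
Combined I = 1.597 + 0.5105 = 2.108 kg·m².
ω_f = L / I = 48.08 / 2.108 = 22.81 rad/s.
KE_i = ½ΣIω² = 723.6 J; KE_f = ½(2.108)(22.81)² = 548.4 J.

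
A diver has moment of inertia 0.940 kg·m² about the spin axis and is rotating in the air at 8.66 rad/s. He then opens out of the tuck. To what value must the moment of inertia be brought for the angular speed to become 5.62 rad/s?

I₂ ≈ 1.45 kg·m²

No external torque acts about the spin axis, so angular momentum is conserved.
I₂ = I₁ω₁ / ω₂ = (0.940)(8.66) / (5.62) = 1.448 kg·m².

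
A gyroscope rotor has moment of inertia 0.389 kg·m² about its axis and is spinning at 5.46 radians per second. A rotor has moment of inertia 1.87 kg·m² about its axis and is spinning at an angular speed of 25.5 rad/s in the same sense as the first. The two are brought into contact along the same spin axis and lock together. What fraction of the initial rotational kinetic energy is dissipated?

No external torque acts about the common axis, so total angular momentum is conserved.
Taking A's sense as positive: L = (0.3890)(5.46) + (1.870)(25.5) = 49.81 kg·m²·rad/s.
Combined I = 0.3890 + 1.870 = 2.259 kg·m².
ω_f = L / I = 49.81 / 2.259 = 22.05 rad/s.
KE_i = ½ΣIω² = 613.8 J; KE_f = ½(2.259)(22.05)² = 549.1 J.
Fraction dissipated = (KE_i − KE_f)/KE_i = 0.1053.

fraction ≈ 0.105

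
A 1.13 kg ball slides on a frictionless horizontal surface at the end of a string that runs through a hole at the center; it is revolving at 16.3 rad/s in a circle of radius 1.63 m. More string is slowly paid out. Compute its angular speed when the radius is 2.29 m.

ω₂ ≈ 8.26 rad/s

No torque about the axis ⇒ m r₁² ω₁ = m r₂² ω₂.
ω₂ = ω₁ (r₁/r₂)² = (16.3)(1.63/2.29)² = 8.258 rad/s.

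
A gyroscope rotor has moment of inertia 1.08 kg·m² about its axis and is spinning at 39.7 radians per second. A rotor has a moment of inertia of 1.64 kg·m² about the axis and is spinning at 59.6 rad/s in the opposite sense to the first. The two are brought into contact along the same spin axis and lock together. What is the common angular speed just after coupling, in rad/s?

|ω_f| ≈ 20.2 rad/s

No external torque acts about the common axis, so total angular momentum is conserved.
Taking A's sense as positive: L = (1.080)(39.7) − (1.640)(59.6) = -54.87 kg·m²·rad/s.
Combined I = 1.080 + 1.640 = 2.720 kg·m².
ω_f = L / I = -54.87 / 2.720 = -20.17 rad/s.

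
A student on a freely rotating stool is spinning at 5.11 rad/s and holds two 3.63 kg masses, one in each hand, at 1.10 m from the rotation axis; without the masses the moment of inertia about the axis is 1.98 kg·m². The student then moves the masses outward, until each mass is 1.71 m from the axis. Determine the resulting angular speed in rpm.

No external torque acts about the spin axis, so angular momentum is conserved.
I₁ = 1.98 + 2(3.63)(1.10)² = 10.76 kg·m²; I₂ = 1.98 + 2(3.63)(1.71)² = 23.21 kg·m².
ω₂ = I₁ω₁ / I₂ = (10.76)(5.11 rad/s) / (23.21) = 2.370 rad/s = 22.63 rpm.

ω₂ ≈ 22.6 rpm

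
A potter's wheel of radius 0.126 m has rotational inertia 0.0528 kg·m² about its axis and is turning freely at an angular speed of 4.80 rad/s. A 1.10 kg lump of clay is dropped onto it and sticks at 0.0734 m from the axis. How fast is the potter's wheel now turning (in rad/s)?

No external torque acts about the axis; L_before = L_after.
Added inertia Σmr² = (1.10)(0.0734)² = 0.005926 kg·m²; I_f = 0.05280 + 0.005926 = 0.05873 kg·m².
ω_f = I_p ω_i / I_f = (0.05280)(4.80) / 0.05873 = 4.316 rad/s.

ω_f ≈ 4.32 rad/s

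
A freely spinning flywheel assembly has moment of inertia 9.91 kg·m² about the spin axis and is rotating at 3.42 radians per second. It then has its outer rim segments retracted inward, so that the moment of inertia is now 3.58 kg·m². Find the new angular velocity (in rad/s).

ω₂ ≈ 9.47 rad/s

With no external torque about the axis, L is conserved: I₁ω₁ = I₂ω₂.
ω₂ = I₁ω₁ / I₂ = (9.910)(3.42 rad/s) / (3.580) = 9.467 rad/s.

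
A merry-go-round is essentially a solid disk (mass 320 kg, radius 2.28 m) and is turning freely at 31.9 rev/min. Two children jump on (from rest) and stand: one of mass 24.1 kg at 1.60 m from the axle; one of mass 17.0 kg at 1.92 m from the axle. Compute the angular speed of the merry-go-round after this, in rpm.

ω_f ≈ 27.8 rpm

No external torque acts about the axle; L_before = L_after.
I_p = ½(320)(2.28)² = 831.7 kg·m².
Added inertia Σmr² = (24.1)(1.60)² + (17.0)(1.92)² = 124.4 kg·m²; I_f = 831.7 + 124.4 = 956.1 kg·m².
ω_f = I_p ω_i / I_f = (831.7)(31.9) / 956.1 = 27.75 rpm.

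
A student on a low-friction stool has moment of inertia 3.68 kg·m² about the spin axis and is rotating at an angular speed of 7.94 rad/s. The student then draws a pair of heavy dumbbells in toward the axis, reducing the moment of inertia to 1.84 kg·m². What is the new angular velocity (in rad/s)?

ω₂ ≈ 15.9 rad/s

With no external torque about the axis, L is conserved: I₁ω₁ = I₂ω₂.
ω₂ = I₁ω₁ / I₂ = (3.680)(7.94 rad/s) / (1.840) = 15.88 rad/s.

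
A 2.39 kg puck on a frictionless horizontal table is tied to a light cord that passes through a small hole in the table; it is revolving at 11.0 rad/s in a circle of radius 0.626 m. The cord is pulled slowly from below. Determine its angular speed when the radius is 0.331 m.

ω₂ ≈ 39.3 rad/s

No torque about the axis ⇒ m r₁² ω₁ = m r₂² ω₂.
ω₂ = ω₁ (r₁/r₂)² = (11.0)(0.626/0.331)² = 39.34 rad/s.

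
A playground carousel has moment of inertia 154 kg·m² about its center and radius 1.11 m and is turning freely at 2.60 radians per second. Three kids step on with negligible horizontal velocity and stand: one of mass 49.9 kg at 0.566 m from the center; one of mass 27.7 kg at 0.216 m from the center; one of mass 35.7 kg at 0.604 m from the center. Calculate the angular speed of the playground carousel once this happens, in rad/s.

The added mass arrives with no angular momentum about the center, and any external torque about the center is negligible, so the system's angular momentum is conserved.
Added inertia Σmr² = (49.9)(0.566)² + (27.7)(0.216)² + (35.7)(0.604)² = 30.30 kg·m²; I_f = 154.0 + 30.30 = 184.3 kg·m².
ω_f = I_p ω_i / I_f = (154.0)(2.60) / 184.3 = 2.173 rad/s.

ω_f ≈ 2.17 rad/s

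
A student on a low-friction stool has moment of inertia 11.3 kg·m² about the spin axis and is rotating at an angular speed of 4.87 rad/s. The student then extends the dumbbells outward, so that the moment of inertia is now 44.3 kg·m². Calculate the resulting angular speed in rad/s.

ω₂ ≈ 1.24 rad/s

With no external torque about the axis, L is conserved: I₁ω₁ = I₂ω₂.
ω₂ = I₁ω₁ / I₂ = (11.30)(4.87 rad/s) / (44.30) = 1.242 rad/s.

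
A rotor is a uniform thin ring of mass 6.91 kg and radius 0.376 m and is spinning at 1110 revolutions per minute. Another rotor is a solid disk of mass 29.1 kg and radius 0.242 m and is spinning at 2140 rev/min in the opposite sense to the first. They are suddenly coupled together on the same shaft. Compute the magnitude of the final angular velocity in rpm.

No external torque acts about the common axis, so total angular momentum is conserved.
Moments of inertia: I_A = (6.91)(0.376)² = 0.9769 kg·m²; I_B = ½(29.1)(0.242)² = 0.8521 kg·m².
Taking A's sense as positive: L = (0.9769)(1110) − (0.8521)(2140) = -739.1 kg·m²·rpm.
Combined I = 0.9769 + 0.8521 = 1.829 kg·m².
ω_f = L / I = -739.1 / 1.829 = -404.1 rpm.

|ω_f| ≈ 404 rpm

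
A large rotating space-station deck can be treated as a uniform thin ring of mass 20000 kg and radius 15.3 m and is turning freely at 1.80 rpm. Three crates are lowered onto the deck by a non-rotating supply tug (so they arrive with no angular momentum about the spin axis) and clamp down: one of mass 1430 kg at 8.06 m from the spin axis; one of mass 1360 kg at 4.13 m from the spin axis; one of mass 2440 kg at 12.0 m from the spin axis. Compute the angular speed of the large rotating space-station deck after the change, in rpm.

ω_f ≈ 1.64 rpm

No external torque acts about the spin axis; L_before = L_after.
I_p = (20000)(15.3)² = 4.682e+06 kg·m².
Added inertia Σmr² = (1430)(8.06)² + (1360)(4.13)² + (2440)(12.0)² = 4.675e+05 kg·m²; I_f = 4.682e+06 + 4.675e+05 = 5.149e+06 kg·m².
ω_f = I_p ω_i / I_f = (4.682e+06)(1.80) / 5.149e+06 = 1.637 rpm.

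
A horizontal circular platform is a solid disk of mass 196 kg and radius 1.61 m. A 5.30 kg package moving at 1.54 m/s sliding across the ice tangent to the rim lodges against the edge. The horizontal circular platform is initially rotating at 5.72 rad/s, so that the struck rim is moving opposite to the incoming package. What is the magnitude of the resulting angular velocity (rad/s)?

|ω_f| ≈ 5.38 rad/s

The axle reaction passes through the central axle and exerts no torque about it; angular momentum about the central axle is conserved through the impact.
I_p = ½(196)(1.61)² = 254.0 kg·m². Taking the sense of the package's angular momentum as positive, L_{package} = m v R = (5.30)(1.54)(1.61) = 13.14 kg·m²/s.
L_i = −I_p ω_p + m v R = −(254.0)(5.72) + 13.14 = -1440 kg·m²/s.
After sticking, I_f = I_p + m R² = 254.0 + (5.30)(1.61)² = 267.8 kg·m².
ω_f = L_i / I_f = -1440 / 267.8 = -5.377 rad/s.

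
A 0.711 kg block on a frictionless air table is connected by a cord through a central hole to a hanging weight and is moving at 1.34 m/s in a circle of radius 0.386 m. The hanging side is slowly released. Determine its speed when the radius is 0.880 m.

The only horizontal force on the mass is along the cord (radial), so it exerts no torque about the hole and angular momentum m v r is conserved.
v₂ = v₁ r₁ / r₂ = (1.34)(0.386) / (0.880) = 0.5878 m/s.

v₂ ≈ 0.588 m/s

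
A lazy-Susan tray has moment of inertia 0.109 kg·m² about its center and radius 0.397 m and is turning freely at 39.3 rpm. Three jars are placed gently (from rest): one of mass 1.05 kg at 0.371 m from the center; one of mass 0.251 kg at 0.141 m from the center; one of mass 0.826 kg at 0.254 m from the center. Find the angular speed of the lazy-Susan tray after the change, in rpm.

ω_f ≈ 13.7 rpm

The added mass arrives with no angular momentum about the center, and any external torque about the center is negligible, so the system's angular momentum is conserved.
Added inertia Σmr² = (1.05)(0.371)² + (0.251)(0.141)² + (0.826)(0.254)² = 0.2028 kg·m²; I_f = 0.1090 + 0.2028 = 0.3118 kg·m².
ω_f = I_p ω_i / I_f = (0.1090)(39.3) / 0.3118 = 13.74 rpm.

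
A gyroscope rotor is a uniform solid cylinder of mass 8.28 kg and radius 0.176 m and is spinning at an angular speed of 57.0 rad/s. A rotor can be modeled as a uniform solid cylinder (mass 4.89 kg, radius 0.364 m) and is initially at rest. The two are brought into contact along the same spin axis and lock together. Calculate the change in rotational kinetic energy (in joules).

ΔKE ≈ -149 J

The coupling torques are internal; angular momentum about the shared axis is conserved.
Moments of inertia: I_A = ½(8.28)(0.176)² = 0.1282 kg·m²; I_B = ½(4.89)(0.364)² = 0.3240 kg·m².
Taking A's sense as positive: L = (0.1282)(57.0) = 7.310 kg·m²·rad/s.
Combined I = 0.1282 + 0.3240 = 0.4522 kg·m².
ω_f = L / I = 7.310 / 0.4522 = 16.17 rad/s.
KE_i = ½ΣIω² = 208.3 J; KE_f = ½(0.4522)(16.17)² = 59.08 J.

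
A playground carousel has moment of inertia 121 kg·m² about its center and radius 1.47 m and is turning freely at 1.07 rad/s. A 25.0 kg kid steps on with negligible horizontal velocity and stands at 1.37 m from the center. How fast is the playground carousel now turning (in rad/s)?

No external torque acts about the center; L_before = L_after.
Added inertia Σmr² = (25.0)(1.37)² = 46.92 kg·m²; I_f = 121.0 + 46.92 = 167.9 kg·m².
ω_f = I_p ω_i / I_f = (121.0)(1.07) / 167.9 = 0.7710 rad/s.

ω_f ≈ 0.771 rad/s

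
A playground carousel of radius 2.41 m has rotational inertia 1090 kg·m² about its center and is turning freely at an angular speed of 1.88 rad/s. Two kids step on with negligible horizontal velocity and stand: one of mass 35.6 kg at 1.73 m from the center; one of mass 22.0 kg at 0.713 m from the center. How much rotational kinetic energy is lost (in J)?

The added mass arrives with no angular momentum about the center, and any external torque about the center is negligible, so the system's angular momentum is conserved.
Added inertia Σmr² = (35.6)(1.73)² + (22.0)(0.713)² = 117.7 kg·m²; I_f = 1090 + 117.7 = 1208 kg·m².
ω_f = I_p ω_i / I_f = (1090)(1.88) / 1208 = 1.697 rad/s.
KE_i = ½(1090)(1.880 rad/s)² = 1926 J; KE_f = ½(1208)(1.697)² = 1738 J.

energy lost ≈ 188 J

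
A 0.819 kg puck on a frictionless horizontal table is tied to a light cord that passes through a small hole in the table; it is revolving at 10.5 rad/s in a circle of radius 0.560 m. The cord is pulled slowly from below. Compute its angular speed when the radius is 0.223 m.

ω₂ ≈ 66.2 rad/s

No torque about the axis ⇒ m r₁² ω₁ = m r₂² ω₂.
ω₂ = ω₁ (r₁/r₂)² = (10.5)(0.560/0.223)² = 66.21 rad/s.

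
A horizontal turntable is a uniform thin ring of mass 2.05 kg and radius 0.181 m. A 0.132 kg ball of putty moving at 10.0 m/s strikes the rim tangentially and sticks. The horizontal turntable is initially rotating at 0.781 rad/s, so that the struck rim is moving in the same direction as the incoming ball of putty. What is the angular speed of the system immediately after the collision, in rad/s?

|ω_f| ≈ 4.08 rad/s

The axle reaction passes through the axle and exerts no torque about it; angular momentum about the axle is conserved through the impact.
I_p = (2.05)(0.181)² = 0.06716 kg·m². Taking the sense of the ball of putty's angular momentum as positive, L_{ball} = m v R = (0.132)(10.0)(0.181) = 0.2389 kg·m²/s.
L_i = +I_p ω_p + m v R = +(0.06716)(0.781) + 0.2389 = 0.2914 kg·m²/s.
After sticking, I_f = I_p + m R² = 0.06716 + (0.132)(0.181)² = 0.07148 kg·m².
ω_f = L_i / I_f = 0.2914 / 0.07148 = 4.076 rad/s.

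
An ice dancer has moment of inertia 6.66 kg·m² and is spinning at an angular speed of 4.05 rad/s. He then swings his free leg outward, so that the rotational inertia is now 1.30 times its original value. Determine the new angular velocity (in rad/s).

No external torque acts about the spin axis, so angular momentum is conserved.
I₂ = 1.30 × 6.66 = 8.658 kg·m².
ω₂ = I₁ω₁ / I₂ = (6.660)(4.05 rad/s) / (8.658) = 3.115 rad/s.

ω₂ ≈ 3.12 rad/s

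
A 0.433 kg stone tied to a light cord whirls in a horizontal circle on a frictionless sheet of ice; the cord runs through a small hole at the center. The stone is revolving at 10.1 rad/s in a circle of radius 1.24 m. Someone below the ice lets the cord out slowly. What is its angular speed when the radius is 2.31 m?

The constraining force is radial, so m r² ω about the center is conserved.
ω₂ = ω₁ (r₁/r₂)² = (10.1)(1.24/2.31)² = 2.910 rad/s.

ω₂ ≈ 2.91 rad/s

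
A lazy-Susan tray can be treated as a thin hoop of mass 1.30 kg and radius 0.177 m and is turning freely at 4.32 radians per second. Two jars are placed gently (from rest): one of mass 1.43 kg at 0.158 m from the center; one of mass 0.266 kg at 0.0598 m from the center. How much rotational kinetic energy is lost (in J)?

energy lost ≈ 0.180 J

No external torque acts about the center; L_before = L_after.
I_p = (1.30)(0.177)² = 0.04073 kg·m².
Added inertia Σmr² = (1.43)(0.158)² + (0.266)(0.0598)² = 0.03665 kg·m²; I_f = 0.04073 + 0.03665 = 0.07738 kg·m².
ω_f = I_p ω_i / I_f = (0.04073)(4.32) / 0.07738 = 2.274 rad/s.
KE_i = ½(0.04073)(4.320 rad/s)² = 0.3800 J; KE_f = ½(0.07738)(2.274)² = 0.2000 J.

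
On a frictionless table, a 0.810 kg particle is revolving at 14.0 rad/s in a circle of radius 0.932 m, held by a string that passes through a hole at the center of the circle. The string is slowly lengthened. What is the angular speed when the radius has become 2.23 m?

ω₂ ≈ 2.45 rad/s

No torque about the axis ⇒ m r₁² ω₁ = m r₂² ω₂.
ω₂ = ω₁ (r₁/r₂)² = (14.0)(0.932/2.23)² = 2.445 rad/s.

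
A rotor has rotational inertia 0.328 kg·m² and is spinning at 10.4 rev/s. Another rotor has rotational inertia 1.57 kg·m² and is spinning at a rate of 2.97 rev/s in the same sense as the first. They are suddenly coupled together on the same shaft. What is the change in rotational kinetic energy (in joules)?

ΔKE ≈ -296 J

The coupling torques are internal; angular momentum about the shared axis is conserved.
Taking A's sense as positive: L = (0.3280)(10.4) + (1.570)(2.97) = 8.074 kg·m²·rev/s.
Combined I = 0.3280 + 1.570 = 1.898 kg·m².
ω_f = L / I = 8.074 / 1.898 = 4.254 rev/s.
KE_i = ½ΣIω² = 973.6 J; KE_f = ½(1.898)(26.73)² = 678.0 J.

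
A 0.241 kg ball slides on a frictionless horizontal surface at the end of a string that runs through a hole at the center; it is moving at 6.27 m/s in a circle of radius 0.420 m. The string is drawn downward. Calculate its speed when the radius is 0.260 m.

Central (radial) force ⇒ zero torque about the center ⇒ m v r is constant.
v₂ = v₁ r₁ / r₂ = (6.27)(0.420) / (0.260) = 10.13 m/s.

v₂ ≈ 10.1 m/s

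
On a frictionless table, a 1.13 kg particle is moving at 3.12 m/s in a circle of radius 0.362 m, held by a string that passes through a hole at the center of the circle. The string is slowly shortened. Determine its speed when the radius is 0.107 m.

The only horizontal force on the mass is along the cord (radial), so it exerts no torque about the hole and angular momentum m v r is conserved.
v₂ = v₁ r₁ / r₂ = (3.12)(0.362) / (0.107) = 10.56 m/s.

v₂ ≈ 10.6 m/s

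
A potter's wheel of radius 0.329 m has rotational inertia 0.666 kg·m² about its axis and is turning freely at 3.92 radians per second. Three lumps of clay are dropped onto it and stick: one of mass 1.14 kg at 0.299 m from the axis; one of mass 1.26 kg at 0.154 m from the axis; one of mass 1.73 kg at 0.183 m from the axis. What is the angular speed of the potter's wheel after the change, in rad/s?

ω_f ≈ 3.05 rad/s

The added mass arrives with no angular momentum about the axis, and any external torque about the axis is negligible, so the system's angular momentum is conserved.
Added inertia Σmr² = (1.14)(0.299)² + (1.26)(0.154)² + (1.73)(0.183)² = 0.1897 kg·m²; I_f = 0.6660 + 0.1897 = 0.8557 kg·m².
ω_f = I_p ω_i / I_f = (0.6660)(3.92) / 0.8557 = 3.051 rad/s.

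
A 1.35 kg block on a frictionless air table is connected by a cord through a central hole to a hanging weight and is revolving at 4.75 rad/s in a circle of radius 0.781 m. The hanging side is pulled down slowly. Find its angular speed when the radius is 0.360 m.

ω₂ ≈ 22.4 rad/s

No torque about the axis ⇒ m r₁² ω₁ = m r₂² ω₂.
ω₂ = ω₁ (r₁/r₂)² = (4.75)(0.781/0.360)² = 22.36 rad/s.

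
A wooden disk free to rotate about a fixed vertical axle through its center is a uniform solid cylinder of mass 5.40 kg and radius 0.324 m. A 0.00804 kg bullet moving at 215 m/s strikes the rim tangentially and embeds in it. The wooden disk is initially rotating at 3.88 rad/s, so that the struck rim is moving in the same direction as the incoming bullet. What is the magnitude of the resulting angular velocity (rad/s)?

|ω_f| ≈ 5.84 rad/s

The axle reaction passes through the axle and exerts no torque about it; angular momentum about the axle is conserved through the impact.
I_p = ½(5.40)(0.324)² = 0.2834 kg·m². Taking the sense of the bullet's angular momentum as positive, L_{bullet} = m v R = (0.00804)(215)(0.324) = 0.5601 kg·m²/s.
L_i = +I_p ω_p + m v R = +(0.2834)(3.88) + 0.5601 = 1.660 kg·m²/s.
After sticking, I_f = I_p + m R² = 0.2834 + (0.00804)(0.324)² = 0.2843 kg·m².
ω_f = L_i / I_f = 1.660 / 0.2843 = 5.839 rad/s.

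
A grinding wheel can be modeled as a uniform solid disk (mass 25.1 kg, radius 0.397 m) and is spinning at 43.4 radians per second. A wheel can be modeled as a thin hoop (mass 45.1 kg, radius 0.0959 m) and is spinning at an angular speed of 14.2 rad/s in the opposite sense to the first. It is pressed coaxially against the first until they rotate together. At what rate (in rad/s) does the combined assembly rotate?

|ω_f| ≈ 33.4 rad/s

The coupling torques are internal; angular momentum about the shared axis is conserved.
Moments of inertia: I_A = ½(25.1)(0.397)² = 1.978 kg·m²; I_B = (45.1)(0.0959)² = 0.4148 kg·m².
Taking A's sense as positive: L = (1.978)(43.4) − (0.4148)(14.2) = 79.96 kg·m²·rad/s.
Combined I = 1.978 + 0.4148 = 2.393 kg·m².
ω_f = L / I = 79.96 / 2.393 = 33.42 rad/s.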